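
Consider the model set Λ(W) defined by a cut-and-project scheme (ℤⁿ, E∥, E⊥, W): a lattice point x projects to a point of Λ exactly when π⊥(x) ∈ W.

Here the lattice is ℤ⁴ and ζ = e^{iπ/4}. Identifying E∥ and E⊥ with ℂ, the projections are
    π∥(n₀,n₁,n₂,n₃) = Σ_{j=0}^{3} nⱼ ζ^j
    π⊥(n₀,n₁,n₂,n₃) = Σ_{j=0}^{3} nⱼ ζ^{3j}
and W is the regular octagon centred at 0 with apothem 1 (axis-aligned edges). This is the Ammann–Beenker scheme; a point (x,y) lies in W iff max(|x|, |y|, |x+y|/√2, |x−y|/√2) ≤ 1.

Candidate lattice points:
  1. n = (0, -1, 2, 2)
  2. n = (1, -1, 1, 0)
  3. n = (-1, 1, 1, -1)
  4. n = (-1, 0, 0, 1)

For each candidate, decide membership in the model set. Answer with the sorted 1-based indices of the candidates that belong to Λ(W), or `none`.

4

With ζ = e^{iπ/4} the internal vectors are ζ^0,ζ^3,ζ^6,ζ^9.
candidate 1: n = (0, -1, 2, 2) → π⊥ ≈ (+2.1213, -1.2929); max(|x|,|y|,|x±y|/√2) = 2.4142 > 1 ⇒ ∉ W
candidate 2: n = (1, -1, 1, 0) → π⊥ ≈ (+1.7071, -1.7071); max(|x|,|y|,|x±y|/√2) = 2.4142 > 1 ⇒ ∉ W
candidate 3: n = (-1, 1, 1, -1) → π⊥ ≈ (-2.4142, -1.0000); max(|x|,|y|,|x±y|/√2) = 2.4142 > 1 ⇒ ∉ W
candidate 4: n = (-1, 0, 0, 1) → π⊥ ≈ (-0.2929, +0.7071); max(|x|,|y|,|x±y|/√2) = 0.7071 ≤ 1 ⇒ ∈ W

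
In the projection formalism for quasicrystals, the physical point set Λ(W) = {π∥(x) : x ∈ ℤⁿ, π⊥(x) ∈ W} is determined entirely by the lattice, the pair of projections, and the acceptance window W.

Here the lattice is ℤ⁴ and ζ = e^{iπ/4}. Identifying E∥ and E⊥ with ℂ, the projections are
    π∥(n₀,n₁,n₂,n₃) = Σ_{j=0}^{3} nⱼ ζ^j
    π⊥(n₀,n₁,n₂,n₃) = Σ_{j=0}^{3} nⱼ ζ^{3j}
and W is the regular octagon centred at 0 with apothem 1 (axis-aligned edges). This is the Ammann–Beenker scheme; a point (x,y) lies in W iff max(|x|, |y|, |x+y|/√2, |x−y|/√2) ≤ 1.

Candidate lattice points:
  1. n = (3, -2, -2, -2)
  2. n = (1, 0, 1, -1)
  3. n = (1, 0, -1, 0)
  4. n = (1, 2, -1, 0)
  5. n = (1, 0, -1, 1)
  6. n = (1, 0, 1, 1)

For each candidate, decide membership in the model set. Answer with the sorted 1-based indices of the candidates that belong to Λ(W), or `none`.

none

With ζ = e^{iπ/4} the internal vectors are ζ^0,ζ^3,ζ^6,ζ^9.
#1 (3, -2, -2, -2): internal (3.00000, -0.82843); octagon support 3.00000 vs apothem 1 → ∉ W
#2 (1, 0, 1, -1): internal (0.29289, -1.70711); octagon support 1.70711 vs apothem 1 → ∉ W
#3 (1, 0, -1, 0): internal (1.00000, 1.00000); octagon support 1.41421 vs apothem 1 → ∉ W
#4 (1, 2, -1, 0): internal (-0.41421, 2.41421); octagon support 2.41421 vs apothem 1 → ∉ W
#5 (1, 0, -1, 1): internal (1.70711, 1.70711); octagon support 2.41421 vs apothem 1 → ∉ W
#6 (1, 0, 1, 1): internal (1.70711, -0.29289); octagon support 1.70711 vs apothem 1 → ∉ W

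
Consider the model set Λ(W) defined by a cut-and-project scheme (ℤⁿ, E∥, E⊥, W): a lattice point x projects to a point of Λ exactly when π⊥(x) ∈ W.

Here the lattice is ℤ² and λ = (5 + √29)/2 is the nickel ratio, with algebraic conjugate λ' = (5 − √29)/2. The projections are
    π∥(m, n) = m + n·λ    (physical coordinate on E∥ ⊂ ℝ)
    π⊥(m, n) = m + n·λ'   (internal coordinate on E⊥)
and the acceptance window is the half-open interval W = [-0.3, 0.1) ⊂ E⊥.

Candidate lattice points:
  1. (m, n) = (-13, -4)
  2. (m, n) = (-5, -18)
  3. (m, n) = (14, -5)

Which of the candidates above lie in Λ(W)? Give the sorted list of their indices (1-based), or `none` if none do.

λ' = (5−√29)/2 ≈ -0.19258.
#1 (-13,-4): internal coord -13 + (-4)·λ' = -12.22967; -12.22967 ∉ [-0.3, 0.1) → out
#2 (-5,-18): internal coord -5 + (-18)·λ' = -1.53352; -1.53352 ∉ [-0.3, 0.1) → out
#3 (14,-5): internal coord 14 + (-5)·λ' = +14.96291; +14.96291 ∉ [-0.3, 0.1) → out

none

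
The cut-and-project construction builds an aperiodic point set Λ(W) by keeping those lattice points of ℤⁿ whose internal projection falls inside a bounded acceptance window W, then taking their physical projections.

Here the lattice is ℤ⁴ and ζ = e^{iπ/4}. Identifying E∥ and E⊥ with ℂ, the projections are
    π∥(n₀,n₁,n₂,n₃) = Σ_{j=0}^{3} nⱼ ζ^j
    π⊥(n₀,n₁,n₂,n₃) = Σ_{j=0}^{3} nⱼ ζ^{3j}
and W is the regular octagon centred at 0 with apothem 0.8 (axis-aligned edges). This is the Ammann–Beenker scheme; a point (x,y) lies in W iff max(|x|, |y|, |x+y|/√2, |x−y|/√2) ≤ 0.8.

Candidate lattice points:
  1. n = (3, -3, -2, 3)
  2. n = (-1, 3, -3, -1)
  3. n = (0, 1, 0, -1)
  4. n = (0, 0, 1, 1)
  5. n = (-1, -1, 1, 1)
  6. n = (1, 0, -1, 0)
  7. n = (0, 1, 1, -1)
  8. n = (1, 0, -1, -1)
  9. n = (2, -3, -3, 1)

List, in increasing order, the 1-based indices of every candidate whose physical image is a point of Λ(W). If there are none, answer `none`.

4, 8

π⊥(n) = n₀ + n₁ζ³ + n₂ζ⁶ + n₃ζ⁹ where ζ = e^{iπ/4}.
#1 (3, -3, -2, 3): internal (7.24264, 2.00000); octagon support 7.24264 vs apothem 0.8 → ∉ W
#2 (-1, 3, -3, -1): internal (-3.82843, 4.41421); octagon support 5.82843 vs apothem 0.8 → ∉ W
#3 (0, 1, 0, -1): internal (-1.41421, 0.00000); octagon support 1.41421 vs apothem 0.8 → ∉ W
#4 (0, 0, 1, 1): internal (0.70711, -0.29289); octagon support 0.70711 vs apothem 0.8 → ∈ W
#5 (-1, -1, 1, 1): internal (0.41421, -1.00000); octagon support 1.00000 vs apothem 0.8 → ∉ W
#6 (1, 0, -1, 0): internal (1.00000, 1.00000); octagon support 1.41421 vs apothem 0.8 → ∉ W
#7 (0, 1, 1, -1): internal (-1.41421, -1.00000); octagon support 1.70711 vs apothem 0.8 → ∉ W
#8 (1, 0, -1, -1): internal (0.29289, 0.29289); octagon support 0.41421 vs apothem 0.8 → ∈ W
#9 (2, -3, -3, 1): internal (4.82843, 1.58579); octagon support 4.82843 vs apothem 0.8 → ∉ W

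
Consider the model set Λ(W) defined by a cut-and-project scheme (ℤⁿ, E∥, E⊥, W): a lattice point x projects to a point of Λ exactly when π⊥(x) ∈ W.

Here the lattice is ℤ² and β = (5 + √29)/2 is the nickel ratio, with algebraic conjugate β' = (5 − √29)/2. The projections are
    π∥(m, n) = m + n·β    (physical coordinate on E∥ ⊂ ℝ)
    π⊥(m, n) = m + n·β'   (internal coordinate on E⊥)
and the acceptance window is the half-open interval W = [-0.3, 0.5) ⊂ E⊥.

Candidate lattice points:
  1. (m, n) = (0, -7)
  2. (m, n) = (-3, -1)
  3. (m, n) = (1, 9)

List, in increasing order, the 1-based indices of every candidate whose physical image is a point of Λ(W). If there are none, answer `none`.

none

Numerically β ≈ 5.192582 and β' = −1/β ≈ -0.192582.
[1] lift (0,-7): star map gives 1.348077; window check -0.3 ≤ 1.348077 < 0.5 is false → out
[2] lift (-3,-1): star map gives -2.807418; window check -0.3 ≤ -2.807418 < 0.5 is false → out
[3] lift (1,9): star map gives -0.733242; window check -0.3 ≤ -0.733242 < 0.5 is false → out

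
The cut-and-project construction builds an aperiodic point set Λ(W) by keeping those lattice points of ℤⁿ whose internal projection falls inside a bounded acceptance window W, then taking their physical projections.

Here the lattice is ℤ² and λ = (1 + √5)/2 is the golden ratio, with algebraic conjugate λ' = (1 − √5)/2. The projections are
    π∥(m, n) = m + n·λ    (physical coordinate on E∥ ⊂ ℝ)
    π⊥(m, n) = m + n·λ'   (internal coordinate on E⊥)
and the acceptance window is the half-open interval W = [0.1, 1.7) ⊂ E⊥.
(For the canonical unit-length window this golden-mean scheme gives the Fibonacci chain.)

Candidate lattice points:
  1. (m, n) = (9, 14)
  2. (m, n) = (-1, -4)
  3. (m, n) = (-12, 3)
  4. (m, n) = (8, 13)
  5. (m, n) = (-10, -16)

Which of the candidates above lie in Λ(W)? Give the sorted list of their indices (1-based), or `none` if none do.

λ' = (1−√5)/2 ≈ -0.6180.
candidate 1: (m,n)=(9,14) → π∥ = 9+14·λ ≈ 31.6525, π⊥ = 9+14·λ' ≈ 0.3475 ∈ [0.1, 1.7) ⇒ IN Λ
candidate 2: (m,n)=(-1,-4) → π∥ = -1-4·λ ≈ -7.4721, π⊥ = -1-4·λ' ≈ 1.4721 ∈ [0.1, 1.7) ⇒ IN Λ
candidate 3: (m,n)=(-12,3) → π∥ = -12+3·λ ≈ -7.1459, π⊥ = -12+3·λ' ≈ -13.8541 ∉ [0.1, 1.7) ⇒ out
candidate 4: (m,n)=(8,13) → π∥ = 8+13·λ ≈ 29.0344, π⊥ = 8+13·λ' ≈ -0.0344 ∉ [0.1, 1.7) ⇒ out
candidate 5: (m,n)=(-10,-16) → π∥ = -10-16·λ ≈ -35.8885, π⊥ = -10-16·λ' ≈ -0.1115 ∉ [0.1, 1.7) ⇒ out

1, 2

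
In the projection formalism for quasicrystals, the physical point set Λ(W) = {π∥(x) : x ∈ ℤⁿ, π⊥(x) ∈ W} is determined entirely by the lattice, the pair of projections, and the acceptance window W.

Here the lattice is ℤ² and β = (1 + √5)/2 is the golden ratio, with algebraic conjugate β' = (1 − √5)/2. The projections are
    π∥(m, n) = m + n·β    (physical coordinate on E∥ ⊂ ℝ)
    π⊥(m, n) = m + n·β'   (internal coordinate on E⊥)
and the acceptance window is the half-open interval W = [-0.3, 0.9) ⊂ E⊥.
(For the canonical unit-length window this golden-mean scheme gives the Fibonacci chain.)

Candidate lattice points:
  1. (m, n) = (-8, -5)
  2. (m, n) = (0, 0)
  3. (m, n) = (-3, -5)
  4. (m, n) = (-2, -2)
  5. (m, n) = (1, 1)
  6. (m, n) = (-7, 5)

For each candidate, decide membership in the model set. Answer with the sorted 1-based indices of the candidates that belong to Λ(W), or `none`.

2, 3, 5

β' = (1−√5)/2 ≈ -0.61803.
candidate 1: (m,n)=(-8,-5) → π∥ = -8-5·β ≈ -16.09017, π⊥ = -8-5·β' ≈ -4.90983 ∉ [-0.3, 0.9) ⇒ out
candidate 2: (m,n)=(0,0) → π∥ = 0+0·β ≈ 0.00000, π⊥ = 0+0·β' ≈ 0.00000 ∈ [-0.3, 0.9) ⇒ IN Λ
candidate 3: (m,n)=(-3,-5) → π∥ = -3-5·β ≈ -11.09017, π⊥ = -3-5·β' ≈ 0.09017 ∈ [-0.3, 0.9) ⇒ IN Λ
candidate 4: (m,n)=(-2,-2) → π∥ = -2-2·β ≈ -5.23607, π⊥ = -2-2·β' ≈ -0.76393 ∉ [-0.3, 0.9) ⇒ out
candidate 5: (m,n)=(1,1) → π∥ = 1+1·β ≈ 2.61803, π⊥ = 1+1·β' ≈ 0.38197 ∈ [-0.3, 0.9) ⇒ IN Λ
candidate 6: (m,n)=(-7,5) → π∥ = -7+5·β ≈ 1.09017, π⊥ = -7+5·β' ≈ -10.09017 ∉ [-0.3, 0.9) ⇒ out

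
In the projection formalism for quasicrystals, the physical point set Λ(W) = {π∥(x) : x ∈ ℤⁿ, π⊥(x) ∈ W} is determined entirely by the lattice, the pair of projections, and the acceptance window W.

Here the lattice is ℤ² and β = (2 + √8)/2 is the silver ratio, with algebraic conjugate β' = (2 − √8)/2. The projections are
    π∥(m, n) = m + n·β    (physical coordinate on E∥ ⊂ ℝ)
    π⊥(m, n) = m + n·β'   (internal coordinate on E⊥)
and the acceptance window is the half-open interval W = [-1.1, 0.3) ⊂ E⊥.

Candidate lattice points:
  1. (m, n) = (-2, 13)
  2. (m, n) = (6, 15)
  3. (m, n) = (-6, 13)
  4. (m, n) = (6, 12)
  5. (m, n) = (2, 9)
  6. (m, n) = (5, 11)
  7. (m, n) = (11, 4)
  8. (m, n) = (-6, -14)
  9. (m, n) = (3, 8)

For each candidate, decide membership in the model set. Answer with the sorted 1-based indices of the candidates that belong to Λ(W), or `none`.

Numerically β ≈ 2.41421 and β' = −1/β ≈ -0.41421.
[1] lift (-2,13): star map gives -7.38478; window check -1.1 ≤ -7.38478 < 0.3 is false → out
[2] lift (6,15): star map gives -0.21320; window check -1.1 ≤ -0.21320 < 0.3 is true → IN Λ
[3] lift (-6,13): star map gives -11.38478; window check -1.1 ≤ -11.38478 < 0.3 is false → out
[4] lift (6,12): star map gives 1.02944; window check -1.1 ≤ 1.02944 < 0.3 is false → out
[5] lift (2,9): star map gives -1.72792; window check -1.1 ≤ -1.72792 < 0.3 is false → out
[6] lift (5,11): star map gives 0.44365; window check -1.1 ≤ 0.44365 < 0.3 is false → out
[7] lift (11,4): star map gives 9.34315; window check -1.1 ≤ 9.34315 < 0.3 is false → out
[8] lift (-6,-14): star map gives -0.20101; window check -1.1 ≤ -0.20101 < 0.3 is true → IN Λ
[9] lift (3,8): star map gives -0.31371; window check -1.1 ≤ -0.31371 < 0.3 is true → IN Λ

2, 8, 9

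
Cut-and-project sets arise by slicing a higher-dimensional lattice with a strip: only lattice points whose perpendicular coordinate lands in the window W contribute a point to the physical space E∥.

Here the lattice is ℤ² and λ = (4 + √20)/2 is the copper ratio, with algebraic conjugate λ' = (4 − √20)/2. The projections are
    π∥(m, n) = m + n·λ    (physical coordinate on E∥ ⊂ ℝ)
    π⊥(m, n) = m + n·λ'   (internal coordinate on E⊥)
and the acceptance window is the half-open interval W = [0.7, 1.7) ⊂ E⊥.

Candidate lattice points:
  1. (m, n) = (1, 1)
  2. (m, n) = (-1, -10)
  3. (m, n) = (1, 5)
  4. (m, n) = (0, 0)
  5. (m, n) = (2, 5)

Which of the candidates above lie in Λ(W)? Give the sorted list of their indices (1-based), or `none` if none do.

Numerically λ ≈ 4.23607 and λ' = −1/λ ≈ -0.23607.
#1 (1,1): internal coord 1 + (1)·λ' = +0.76393; +0.76393 ∈ [0.7, 1.7) → IN Λ
#2 (-1,-10): internal coord -1 + (-10)·λ' = +1.36068; +1.36068 ∈ [0.7, 1.7) → IN Λ
#3 (1,5): internal coord 1 + (5)·λ' = -0.18034; -0.18034 ∉ [0.7, 1.7) → out
#4 (0,0): internal coord 0 + (0)·λ' = +0.00000; +0.00000 ∉ [0.7, 1.7) → out
#5 (2,5): internal coord 2 + (5)·λ' = +0.81966; +0.81966 ∈ [0.7, 1.7) → IN Λ

1, 2, 5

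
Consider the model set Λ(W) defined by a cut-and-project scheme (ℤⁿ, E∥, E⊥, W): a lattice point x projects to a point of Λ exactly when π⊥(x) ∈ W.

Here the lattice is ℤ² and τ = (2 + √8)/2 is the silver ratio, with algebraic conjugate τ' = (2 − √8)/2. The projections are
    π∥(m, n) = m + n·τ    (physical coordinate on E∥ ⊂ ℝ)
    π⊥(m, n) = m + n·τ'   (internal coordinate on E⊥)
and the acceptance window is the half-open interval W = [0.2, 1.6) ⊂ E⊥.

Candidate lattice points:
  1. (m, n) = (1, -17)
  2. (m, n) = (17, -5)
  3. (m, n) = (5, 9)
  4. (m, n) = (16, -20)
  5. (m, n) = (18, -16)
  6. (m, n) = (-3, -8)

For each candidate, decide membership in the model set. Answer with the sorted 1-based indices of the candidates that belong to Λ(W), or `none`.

3, 6

Numerically τ ≈ 2.41421 and τ' = −1/τ ≈ -0.41421.
[1] lift (1,-17): star map gives 8.04163; window check 0.2 ≤ 8.04163 < 1.6 is false → out
[2] lift (17,-5): star map gives 19.07107; window check 0.2 ≤ 19.07107 < 1.6 is false → out
[3] lift (5,9): star map gives 1.27208; window check 0.2 ≤ 1.27208 < 1.6 is true → IN Λ
[4] lift (16,-20): star map gives 24.28427; window check 0.2 ≤ 24.28427 < 1.6 is false → out
[5] lift (18,-16): star map gives 24.62742; window check 0.2 ≤ 24.62742 < 1.6 is false → out
[6] lift (-3,-8): star map gives 0.31371; window check 0.2 ≤ 0.31371 < 1.6 is true → IN Λ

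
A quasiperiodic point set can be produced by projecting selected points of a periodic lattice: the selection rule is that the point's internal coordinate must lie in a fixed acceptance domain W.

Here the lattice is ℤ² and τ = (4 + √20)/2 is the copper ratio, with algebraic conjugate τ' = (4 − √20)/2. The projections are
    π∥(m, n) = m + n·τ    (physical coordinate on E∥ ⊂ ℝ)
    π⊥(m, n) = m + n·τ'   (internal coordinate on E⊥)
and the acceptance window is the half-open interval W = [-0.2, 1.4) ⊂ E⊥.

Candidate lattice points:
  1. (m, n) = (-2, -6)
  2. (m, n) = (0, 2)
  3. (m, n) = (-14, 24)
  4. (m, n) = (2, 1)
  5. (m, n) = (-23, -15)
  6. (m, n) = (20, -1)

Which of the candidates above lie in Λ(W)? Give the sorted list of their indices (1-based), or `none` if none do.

none

Compute τ' = (4−√20)/2 = -0.23607, so π⊥(m,n) = m -0.23607·n.
[1] lift (-2,-6): star map gives -0.58359; window check -0.2 ≤ -0.58359 < 1.4 is false → out
[2] lift (0,2): star map gives -0.47214; window check -0.2 ≤ -0.47214 < 1.4 is false → out
[3] lift (-14,24): star map gives -19.66563; window check -0.2 ≤ -19.66563 < 1.4 is false → out
[4] lift (2,1): star map gives 1.76393; window check -0.2 ≤ 1.76393 < 1.4 is false → out
[5] lift (-23,-15): star map gives -19.45898; window check -0.2 ≤ -19.45898 < 1.4 is false → out
[6] lift (20,-1): star map gives 20.23607; window check -0.2 ≤ 20.23607 < 1.4 is false → out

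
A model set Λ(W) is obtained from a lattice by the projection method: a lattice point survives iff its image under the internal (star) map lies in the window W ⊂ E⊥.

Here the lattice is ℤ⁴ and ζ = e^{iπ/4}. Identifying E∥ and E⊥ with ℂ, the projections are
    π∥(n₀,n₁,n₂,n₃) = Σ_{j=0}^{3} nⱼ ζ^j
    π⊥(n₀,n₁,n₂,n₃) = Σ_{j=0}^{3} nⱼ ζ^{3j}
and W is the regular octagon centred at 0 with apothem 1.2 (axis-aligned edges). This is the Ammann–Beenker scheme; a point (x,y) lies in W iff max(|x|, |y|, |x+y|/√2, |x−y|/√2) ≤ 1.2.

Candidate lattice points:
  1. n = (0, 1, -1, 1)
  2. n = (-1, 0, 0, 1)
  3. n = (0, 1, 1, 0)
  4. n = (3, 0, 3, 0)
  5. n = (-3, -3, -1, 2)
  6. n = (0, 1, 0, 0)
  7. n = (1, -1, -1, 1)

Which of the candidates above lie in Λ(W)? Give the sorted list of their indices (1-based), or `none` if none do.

2, 3, 5, 6

Internal map: ζ^{3j} for j=0..3 gives (1,0), (−√2/2,√2/2), (0,−1), (√2/2,√2/2).
candidate 1: n = (0, 1, -1, 1) → π⊥ ≈ (+0.0000, +2.4142); max(|x|,|y|,|x±y|/√2) = 2.4142 > 1.2 ⇒ ∉ W
candidate 2: n = (-1, 0, 0, 1) → π⊥ ≈ (-0.2929, +0.7071); max(|x|,|y|,|x±y|/√2) = 0.7071 ≤ 1.2 ⇒ ∈ W
candidate 3: n = (0, 1, 1, 0) → π⊥ ≈ (-0.7071, -0.2929); max(|x|,|y|,|x±y|/√2) = 0.7071 ≤ 1.2 ⇒ ∈ W
candidate 4: n = (3, 0, 3, 0) → π⊥ ≈ (+3.0000, -3.0000); max(|x|,|y|,|x±y|/√2) = 4.2426 > 1.2 ⇒ ∉ W
candidate 5: n = (-3, -3, -1, 2) → π⊥ ≈ (+0.5355, +0.2929); max(|x|,|y|,|x±y|/√2) = 0.5858 ≤ 1.2 ⇒ ∈ W
candidate 6: n = (0, 1, 0, 0) → π⊥ ≈ (-0.7071, +0.7071); max(|x|,|y|,|x±y|/√2) = 1.0000 ≤ 1.2 ⇒ ∈ W
candidate 7: n = (1, -1, -1, 1) → π⊥ ≈ (+2.4142, +1.0000); max(|x|,|y|,|x±y|/√2) = 2.4142 > 1.2 ⇒ ∉ W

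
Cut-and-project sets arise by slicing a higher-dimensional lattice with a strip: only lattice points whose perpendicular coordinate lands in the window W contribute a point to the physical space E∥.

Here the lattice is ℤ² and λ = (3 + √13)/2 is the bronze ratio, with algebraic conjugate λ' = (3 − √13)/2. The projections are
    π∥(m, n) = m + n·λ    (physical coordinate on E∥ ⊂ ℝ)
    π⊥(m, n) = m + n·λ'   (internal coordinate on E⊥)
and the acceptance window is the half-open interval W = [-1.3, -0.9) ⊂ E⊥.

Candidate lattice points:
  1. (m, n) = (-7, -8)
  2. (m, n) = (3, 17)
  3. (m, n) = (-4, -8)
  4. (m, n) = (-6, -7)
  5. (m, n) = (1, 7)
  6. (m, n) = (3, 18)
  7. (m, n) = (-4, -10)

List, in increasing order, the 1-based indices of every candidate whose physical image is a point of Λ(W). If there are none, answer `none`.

5, 7

Numerically λ ≈ 3.302776 and λ' = −1/λ ≈ -0.302776.
[1] lift (-7,-8): star map gives -4.577795; window check -1.3 ≤ -4.577795 < -0.9 is false → out
[2] lift (3,17): star map gives -2.147186; window check -1.3 ≤ -2.147186 < -0.9 is false → out
[3] lift (-4,-8): star map gives -1.577795; window check -1.3 ≤ -1.577795 < -0.9 is false → out
[4] lift (-6,-7): star map gives -3.880571; window check -1.3 ≤ -3.880571 < -0.9 is false → out
[5] lift (1,7): star map gives -1.119429; window check -1.3 ≤ -1.119429 < -0.9 is true → IN Λ
[6] lift (3,18): star map gives -2.449961; window check -1.3 ≤ -2.449961 < -0.9 is false → out
[7] lift (-4,-10): star map gives -0.972244; window check -1.3 ≤ -0.972244 < -0.9 is true → IN Λ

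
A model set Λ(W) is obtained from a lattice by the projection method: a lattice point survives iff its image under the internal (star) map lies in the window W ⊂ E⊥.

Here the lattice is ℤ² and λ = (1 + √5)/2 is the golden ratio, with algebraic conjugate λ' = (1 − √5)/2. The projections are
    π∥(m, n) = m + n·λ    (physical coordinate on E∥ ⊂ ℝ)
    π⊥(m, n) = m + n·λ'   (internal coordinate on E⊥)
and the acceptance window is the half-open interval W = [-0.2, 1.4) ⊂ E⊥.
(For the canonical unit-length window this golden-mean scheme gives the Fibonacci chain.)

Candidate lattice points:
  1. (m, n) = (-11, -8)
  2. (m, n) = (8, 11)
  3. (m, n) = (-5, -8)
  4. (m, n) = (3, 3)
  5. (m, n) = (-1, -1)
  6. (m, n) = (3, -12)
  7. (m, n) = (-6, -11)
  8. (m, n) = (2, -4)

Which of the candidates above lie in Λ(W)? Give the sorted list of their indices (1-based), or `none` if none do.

2, 3, 4, 7

Numerically λ ≈ 1.61803 and λ' = −1/λ ≈ -0.61803.
candidate 1: (m,n)=(-11,-8) → π∥ = -11-8·λ ≈ -23.94427, π⊥ = -11-8·λ' ≈ -6.05573 ∉ [-0.2, 1.4) ⇒ out
candidate 2: (m,n)=(8,11) → π∥ = 8+11·λ ≈ 25.79837, π⊥ = 8+11·λ' ≈ 1.20163 ∈ [-0.2, 1.4) ⇒ IN Λ
candidate 3: (m,n)=(-5,-8) → π∥ = -5-8·λ ≈ -17.94427, π⊥ = -5-8·λ' ≈ -0.05573 ∈ [-0.2, 1.4) ⇒ IN Λ
candidate 4: (m,n)=(3,3) → π∥ = 3+3·λ ≈ 7.85410, π⊥ = 3+3·λ' ≈ 1.14590 ∈ [-0.2, 1.4) ⇒ IN Λ
candidate 5: (m,n)=(-1,-1) → π∥ = -1-1·λ ≈ -2.61803, π⊥ = -1-1·λ' ≈ -0.38197 ∉ [-0.2, 1.4) ⇒ out
candidate 6: (m,n)=(3,-12) → π∥ = 3-12·λ ≈ -16.41641, π⊥ = 3-12·λ' ≈ 10.41641 ∉ [-0.2, 1.4) ⇒ out
candidate 7: (m,n)=(-6,-11) → π∥ = -6-11·λ ≈ -23.79837, π⊥ = -6-11·λ' ≈ 0.79837 ∈ [-0.2, 1.4) ⇒ IN Λ
candidate 8: (m,n)=(2,-4) → π∥ = 2-4·λ ≈ -4.47214, π⊥ = 2-4·λ' ≈ 4.47214 ∉ [-0.2, 1.4) ⇒ out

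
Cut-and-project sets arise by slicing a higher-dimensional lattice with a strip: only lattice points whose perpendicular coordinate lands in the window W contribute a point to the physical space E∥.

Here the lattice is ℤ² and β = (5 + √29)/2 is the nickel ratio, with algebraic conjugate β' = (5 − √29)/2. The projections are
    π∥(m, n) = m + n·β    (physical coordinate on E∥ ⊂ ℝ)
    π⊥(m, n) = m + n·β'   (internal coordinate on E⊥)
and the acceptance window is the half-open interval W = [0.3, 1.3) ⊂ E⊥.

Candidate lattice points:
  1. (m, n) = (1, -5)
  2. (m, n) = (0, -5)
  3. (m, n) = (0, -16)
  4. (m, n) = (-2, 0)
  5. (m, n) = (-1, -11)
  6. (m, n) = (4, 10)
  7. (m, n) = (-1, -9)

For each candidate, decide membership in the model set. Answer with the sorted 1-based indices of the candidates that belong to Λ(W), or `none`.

β' = (5−√29)/2 ≈ -0.19258.
#1 (1,-5): internal coord 1 + (-5)·β' = +1.96291; +1.96291 ∉ [0.3, 1.3) → out
#2 (0,-5): internal coord 0 + (-5)·β' = +0.96291; +0.96291 ∈ [0.3, 1.3) → IN Λ
#3 (0,-16): internal coord 0 + (-16)·β' = +3.08132; +3.08132 ∉ [0.3, 1.3) → out
#4 (-2,0): internal coord -2 + (0)·β' = -2.00000; -2.00000 ∉ [0.3, 1.3) → out
#5 (-1,-11): internal coord -1 + (-11)·β' = +1.11841; +1.11841 ∈ [0.3, 1.3) → IN Λ
#6 (4,10): internal coord 4 + (10)·β' = +2.07418; +2.07418 ∉ [0.3, 1.3) → out
#7 (-1,-9): internal coord -1 + (-9)·β' = +0.73324; +0.73324 ∈ [0.3, 1.3) → IN Λ

2, 5, 7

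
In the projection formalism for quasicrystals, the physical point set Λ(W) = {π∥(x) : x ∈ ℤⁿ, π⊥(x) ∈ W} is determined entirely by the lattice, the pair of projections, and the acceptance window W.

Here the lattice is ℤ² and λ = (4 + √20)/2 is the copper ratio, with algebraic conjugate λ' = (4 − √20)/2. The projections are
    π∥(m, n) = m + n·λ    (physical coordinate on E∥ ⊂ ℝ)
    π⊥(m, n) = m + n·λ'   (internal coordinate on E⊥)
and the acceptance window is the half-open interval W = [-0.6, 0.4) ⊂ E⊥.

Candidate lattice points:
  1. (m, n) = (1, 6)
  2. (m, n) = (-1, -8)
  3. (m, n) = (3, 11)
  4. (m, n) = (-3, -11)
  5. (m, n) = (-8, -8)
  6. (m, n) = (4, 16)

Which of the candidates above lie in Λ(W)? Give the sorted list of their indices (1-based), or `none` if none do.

1, 4, 6

Numerically λ ≈ 4.236068 and λ' = −1/λ ≈ -0.236068.
[1] lift (1,6): star map gives -0.416408; window check -0.6 ≤ -0.416408 < 0.4 is true → IN Λ
[2] lift (-1,-8): star map gives 0.888544; window check -0.6 ≤ 0.888544 < 0.4 is false → out
[3] lift (3,11): star map gives 0.403252; window check -0.6 ≤ 0.403252 < 0.4 is false → out
[4] lift (-3,-11): star map gives -0.403252; window check -0.6 ≤ -0.403252 < 0.4 is true → IN Λ
[5] lift (-8,-8): star map gives -6.111456; window check -0.6 ≤ -6.111456 < 0.4 is false → out
[6] lift (4,16): star map gives 0.222912; window check -0.6 ≤ 0.222912 < 0.4 is true → IN Λ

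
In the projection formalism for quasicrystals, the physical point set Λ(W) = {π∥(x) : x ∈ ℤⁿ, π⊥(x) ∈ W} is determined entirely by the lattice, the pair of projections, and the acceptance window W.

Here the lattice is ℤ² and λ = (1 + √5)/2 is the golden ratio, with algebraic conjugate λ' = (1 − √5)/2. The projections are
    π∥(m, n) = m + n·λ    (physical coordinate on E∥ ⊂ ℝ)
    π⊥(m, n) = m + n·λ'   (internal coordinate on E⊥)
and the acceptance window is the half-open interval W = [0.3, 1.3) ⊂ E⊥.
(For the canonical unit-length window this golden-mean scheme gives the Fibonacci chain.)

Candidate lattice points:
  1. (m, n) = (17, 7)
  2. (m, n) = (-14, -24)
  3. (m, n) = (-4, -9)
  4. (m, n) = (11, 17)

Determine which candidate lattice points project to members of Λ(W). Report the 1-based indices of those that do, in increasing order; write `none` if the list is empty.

2, 4

λ' = (1−√5)/2 ≈ -0.618034.
#1 (17,7): internal coord 17 + (7)·λ' = +12.673762; +12.673762 ∉ [0.3, 1.3) → out
#2 (-14,-24): internal coord -14 + (-24)·λ' = +0.832816; +0.832816 ∈ [0.3, 1.3) → IN Λ
#3 (-4,-9): internal coord -4 + (-9)·λ' = +1.562306; +1.562306 ∉ [0.3, 1.3) → out
#4 (11,17): internal coord 11 + (17)·λ' = +0.493422; +0.493422 ∈ [0.3, 1.3) → IN Λ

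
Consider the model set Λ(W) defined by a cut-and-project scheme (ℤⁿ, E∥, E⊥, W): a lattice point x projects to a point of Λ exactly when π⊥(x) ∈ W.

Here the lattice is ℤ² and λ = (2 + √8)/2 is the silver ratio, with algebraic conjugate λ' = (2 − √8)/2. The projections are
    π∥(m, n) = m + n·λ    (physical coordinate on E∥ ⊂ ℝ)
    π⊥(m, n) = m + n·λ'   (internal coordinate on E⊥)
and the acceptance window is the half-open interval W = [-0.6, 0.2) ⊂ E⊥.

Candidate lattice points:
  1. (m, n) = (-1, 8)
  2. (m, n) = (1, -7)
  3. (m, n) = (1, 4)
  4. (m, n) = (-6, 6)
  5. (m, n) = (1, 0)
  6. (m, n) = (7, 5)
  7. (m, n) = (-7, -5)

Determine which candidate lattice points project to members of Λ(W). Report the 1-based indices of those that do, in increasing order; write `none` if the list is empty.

Numerically λ ≈ 2.41421 and λ' = −1/λ ≈ -0.41421.
#1 (-1,8): internal coord -1 + (8)·λ' = -4.31371; -4.31371 ∉ [-0.6, 0.2) → out
#2 (1,-7): internal coord 1 + (-7)·λ' = +3.89949; +3.89949 ∉ [-0.6, 0.2) → out
#3 (1,4): internal coord 1 + (4)·λ' = -0.65685; -0.65685 ∉ [-0.6, 0.2) → out
#4 (-6,6): internal coord -6 + (6)·λ' = -8.48528; -8.48528 ∉ [-0.6, 0.2) → out
#5 (1,0): internal coord 1 + (0)·λ' = +1.00000; +1.00000 ∉ [-0.6, 0.2) → out
#6 (7,5): internal coord 7 + (5)·λ' = +4.92893; +4.92893 ∉ [-0.6, 0.2) → out
#7 (-7,-5): internal coord -7 + (-5)·λ' = -4.92893; -4.92893 ∉ [-0.6, 0.2) → out

none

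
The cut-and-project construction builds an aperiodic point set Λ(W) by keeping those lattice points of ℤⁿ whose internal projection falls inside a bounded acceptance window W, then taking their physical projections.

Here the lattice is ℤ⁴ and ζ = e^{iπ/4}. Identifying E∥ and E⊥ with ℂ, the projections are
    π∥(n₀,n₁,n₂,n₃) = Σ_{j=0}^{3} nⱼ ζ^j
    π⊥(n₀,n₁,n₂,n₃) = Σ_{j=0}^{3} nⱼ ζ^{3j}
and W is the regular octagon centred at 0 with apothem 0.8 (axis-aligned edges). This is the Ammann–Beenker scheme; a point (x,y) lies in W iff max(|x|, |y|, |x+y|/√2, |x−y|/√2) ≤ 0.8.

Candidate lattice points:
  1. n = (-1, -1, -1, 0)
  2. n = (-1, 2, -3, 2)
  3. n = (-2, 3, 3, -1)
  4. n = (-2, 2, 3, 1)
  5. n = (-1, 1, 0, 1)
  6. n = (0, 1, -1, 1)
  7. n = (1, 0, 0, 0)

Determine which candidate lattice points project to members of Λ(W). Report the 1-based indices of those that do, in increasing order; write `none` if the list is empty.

1

π⊥(n) = n₀ + n₁ζ³ + n₂ζ⁶ + n₃ζ⁹ where ζ = e^{iπ/4}.
#1 (-1, -1, -1, 0): internal (-0.292893, 0.292893); octagon support 0.414214 vs apothem 0.8 → ∈ W
#2 (-1, 2, -3, 2): internal (-1.000000, 5.828427); octagon support 5.828427 vs apothem 0.8 → ∉ W
#3 (-2, 3, 3, -1): internal (-4.828427, -1.585786); octagon support 4.828427 vs apothem 0.8 → ∉ W
#4 (-2, 2, 3, 1): internal (-2.707107, -0.878680); octagon support 2.707107 vs apothem 0.8 → ∉ W
#5 (-1, 1, 0, 1): internal (-1.000000, 1.414214); octagon support 1.707107 vs apothem 0.8 → ∉ W
#6 (0, 1, -1, 1): internal (0.000000, 2.414214); octagon support 2.414214 vs apothem 0.8 → ∉ W
#7 (1, 0, 0, 0): internal (1.000000, 0.000000); octagon support 1.000000 vs apothem 0.8 → ∉ W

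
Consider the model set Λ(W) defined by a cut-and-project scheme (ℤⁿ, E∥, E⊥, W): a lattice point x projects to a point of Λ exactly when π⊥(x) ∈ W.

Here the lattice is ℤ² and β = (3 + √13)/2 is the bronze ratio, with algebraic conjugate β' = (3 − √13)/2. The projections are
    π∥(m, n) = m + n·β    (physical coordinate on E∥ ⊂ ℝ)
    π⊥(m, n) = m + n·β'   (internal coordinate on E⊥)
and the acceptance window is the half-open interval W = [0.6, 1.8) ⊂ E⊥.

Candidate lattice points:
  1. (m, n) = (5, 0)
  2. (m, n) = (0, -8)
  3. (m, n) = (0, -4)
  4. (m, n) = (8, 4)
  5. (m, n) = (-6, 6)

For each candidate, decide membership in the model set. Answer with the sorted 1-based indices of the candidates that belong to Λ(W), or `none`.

Compute β' = (3−√13)/2 = -0.3028, so π⊥(m,n) = m -0.3028·n.
[1] lift (5,0): star map gives 5.0000; window check 0.6 ≤ 5.0000 < 1.8 is false → out
[2] lift (0,-8): star map gives 2.4222; window check 0.6 ≤ 2.4222 < 1.8 is false → out
[3] lift (0,-4): star map gives 1.2111; window check 0.6 ≤ 1.2111 < 1.8 is true → IN Λ
[4] lift (8,4): star map gives 6.7889; window check 0.6 ≤ 6.7889 < 1.8 is false → out
[5] lift (-6,6): star map gives -7.8167; window check 0.6 ≤ -7.8167 < 1.8 is false → out

3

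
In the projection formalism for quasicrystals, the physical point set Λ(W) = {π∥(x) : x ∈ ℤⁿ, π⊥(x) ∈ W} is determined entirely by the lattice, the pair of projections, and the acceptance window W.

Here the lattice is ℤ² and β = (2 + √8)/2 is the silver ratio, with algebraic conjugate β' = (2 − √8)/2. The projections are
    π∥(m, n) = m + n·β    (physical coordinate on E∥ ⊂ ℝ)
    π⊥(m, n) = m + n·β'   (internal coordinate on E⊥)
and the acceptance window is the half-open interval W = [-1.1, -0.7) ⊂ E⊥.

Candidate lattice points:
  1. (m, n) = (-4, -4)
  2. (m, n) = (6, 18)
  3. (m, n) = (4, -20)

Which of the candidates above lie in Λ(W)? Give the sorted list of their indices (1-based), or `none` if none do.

none

β' = (2−√8)/2 ≈ -0.414214.
[1] lift (-4,-4): star map gives -2.343146; window check -1.1 ≤ -2.343146 < -0.7 is false → out
[2] lift (6,18): star map gives -1.455844; window check -1.1 ≤ -1.455844 < -0.7 is false → out
[3] lift (4,-20): star map gives 12.284271; window check -1.1 ≤ 12.284271 < -0.7 is false → out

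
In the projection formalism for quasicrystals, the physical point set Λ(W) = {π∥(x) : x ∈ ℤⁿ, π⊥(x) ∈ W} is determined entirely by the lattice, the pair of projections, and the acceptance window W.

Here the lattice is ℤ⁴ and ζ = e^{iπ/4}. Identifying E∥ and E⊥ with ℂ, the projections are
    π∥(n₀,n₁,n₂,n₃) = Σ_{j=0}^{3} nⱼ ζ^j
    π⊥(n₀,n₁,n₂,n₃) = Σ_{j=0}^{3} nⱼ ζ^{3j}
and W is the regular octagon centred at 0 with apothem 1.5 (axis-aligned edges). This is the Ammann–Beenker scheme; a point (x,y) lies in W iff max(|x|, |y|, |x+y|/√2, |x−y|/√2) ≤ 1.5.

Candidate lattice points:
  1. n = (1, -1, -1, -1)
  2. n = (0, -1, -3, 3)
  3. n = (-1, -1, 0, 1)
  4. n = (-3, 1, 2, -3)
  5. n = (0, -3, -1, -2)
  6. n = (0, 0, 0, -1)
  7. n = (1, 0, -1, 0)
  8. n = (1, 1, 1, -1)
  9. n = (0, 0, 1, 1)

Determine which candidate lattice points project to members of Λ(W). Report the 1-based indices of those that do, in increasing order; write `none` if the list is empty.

1, 3, 6, 7, 8, 9

π⊥(n) = n₀ + n₁ζ³ + n₂ζ⁶ + n₃ζ⁹ where ζ = e^{iπ/4}.
candidate 1: n = (1, -1, -1, -1) → π⊥ ≈ (+1.00000, -0.41421); max(|x|,|y|,|x±y|/√2) = 1.00000 ≤ 1.5 ⇒ ∈ W
candidate 2: n = (0, -1, -3, 3) → π⊥ ≈ (+2.82843, +4.41421); max(|x|,|y|,|x±y|/√2) = 5.12132 > 1.5 ⇒ ∉ W
candidate 3: n = (-1, -1, 0, 1) → π⊥ ≈ (+0.41421, +0.00000); max(|x|,|y|,|x±y|/√2) = 0.41421 ≤ 1.5 ⇒ ∈ W
candidate 4: n = (-3, 1, 2, -3) → π⊥ ≈ (-5.82843, -3.41421); max(|x|,|y|,|x±y|/√2) = 6.53553 > 1.5 ⇒ ∉ W
candidate 5: n = (0, -3, -1, -2) → π⊥ ≈ (+0.70711, -2.53553); max(|x|,|y|,|x±y|/√2) = 2.53553 > 1.5 ⇒ ∉ W
candidate 6: n = (0, 0, 0, -1) → π⊥ ≈ (-0.70711, -0.70711); max(|x|,|y|,|x±y|/√2) = 1.00000 ≤ 1.5 ⇒ ∈ W
candidate 7: n = (1, 0, -1, 0) → π⊥ ≈ (+1.00000, +1.00000); max(|x|,|y|,|x±y|/√2) = 1.41421 ≤ 1.5 ⇒ ∈ W
candidate 8: n = (1, 1, 1, -1) → π⊥ ≈ (-0.41421, -1.00000); max(|x|,|y|,|x±y|/√2) = 1.00000 ≤ 1.5 ⇒ ∈ W
candidate 9: n = (0, 0, 1, 1) → π⊥ ≈ (+0.70711, -0.29289); max(|x|,|y|,|x±y|/√2) = 0.70711 ≤ 1.5 ⇒ ∈ W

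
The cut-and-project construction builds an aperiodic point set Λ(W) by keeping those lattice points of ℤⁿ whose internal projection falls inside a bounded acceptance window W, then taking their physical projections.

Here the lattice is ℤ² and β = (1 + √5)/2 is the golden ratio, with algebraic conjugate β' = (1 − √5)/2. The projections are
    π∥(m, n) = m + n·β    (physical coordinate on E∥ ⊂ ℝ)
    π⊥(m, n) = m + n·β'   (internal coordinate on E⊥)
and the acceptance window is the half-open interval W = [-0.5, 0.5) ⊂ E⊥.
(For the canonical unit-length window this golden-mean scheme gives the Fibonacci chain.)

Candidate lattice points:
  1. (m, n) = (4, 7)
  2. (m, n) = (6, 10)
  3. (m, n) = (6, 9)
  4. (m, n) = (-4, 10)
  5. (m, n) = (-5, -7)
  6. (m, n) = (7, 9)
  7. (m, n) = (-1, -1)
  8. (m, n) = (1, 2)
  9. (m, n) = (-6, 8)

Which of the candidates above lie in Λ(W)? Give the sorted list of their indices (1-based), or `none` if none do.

1, 2, 3, 7, 8

Compute β' = (1−√5)/2 = -0.6180, so π⊥(m,n) = m -0.6180·n.
#1 (4,7): internal coord 4 + (7)·β' = -0.3262; -0.3262 ∈ [-0.5, 0.5) → IN Λ
#2 (6,10): internal coord 6 + (10)·β' = -0.1803; -0.1803 ∈ [-0.5, 0.5) → IN Λ
#3 (6,9): internal coord 6 + (9)·β' = +0.4377; +0.4377 ∈ [-0.5, 0.5) → IN Λ
#4 (-4,10): internal coord -4 + (10)·β' = -10.1803; -10.1803 ∉ [-0.5, 0.5) → out
#5 (-5,-7): internal coord -5 + (-7)·β' = -0.6738; -0.6738 ∉ [-0.5, 0.5) → out
#6 (7,9): internal coord 7 + (9)·β' = +1.4377; +1.4377 ∉ [-0.5, 0.5) → out
#7 (-1,-1): internal coord -1 + (-1)·β' = -0.3820; -0.3820 ∈ [-0.5, 0.5) → IN Λ
#8 (1,2): internal coord 1 + (2)·β' = -0.2361; -0.2361 ∈ [-0.5, 0.5) → IN Λ
#9 (-6,8): internal coord -6 + (8)·β' = -10.9443; -10.9443 ∉ [-0.5, 0.5) → out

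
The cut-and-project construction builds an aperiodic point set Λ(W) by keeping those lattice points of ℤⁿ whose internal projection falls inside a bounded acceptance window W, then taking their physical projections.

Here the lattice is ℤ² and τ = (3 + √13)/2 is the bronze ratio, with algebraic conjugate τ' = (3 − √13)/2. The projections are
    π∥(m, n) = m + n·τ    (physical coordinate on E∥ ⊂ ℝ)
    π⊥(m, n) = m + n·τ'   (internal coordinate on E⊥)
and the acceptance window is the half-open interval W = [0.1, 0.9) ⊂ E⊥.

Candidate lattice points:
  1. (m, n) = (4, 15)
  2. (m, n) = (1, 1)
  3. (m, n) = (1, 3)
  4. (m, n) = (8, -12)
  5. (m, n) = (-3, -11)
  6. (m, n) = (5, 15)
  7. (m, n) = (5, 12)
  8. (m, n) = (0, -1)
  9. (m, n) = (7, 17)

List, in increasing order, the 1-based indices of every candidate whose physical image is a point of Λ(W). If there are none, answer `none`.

Compute τ' = (3−√13)/2 = -0.302776, so π⊥(m,n) = m -0.302776·n.
[1] lift (4,15): star map gives -0.541635; window check 0.1 ≤ -0.541635 < 0.9 is false → out
[2] lift (1,1): star map gives 0.697224; window check 0.1 ≤ 0.697224 < 0.9 is true → IN Λ
[3] lift (1,3): star map gives 0.091673; window check 0.1 ≤ 0.091673 < 0.9 is false → out
[4] lift (8,-12): star map gives 11.633308; window check 0.1 ≤ 11.633308 < 0.9 is false → out
[5] lift (-3,-11): star map gives 0.330532; window check 0.1 ≤ 0.330532 < 0.9 is true → IN Λ
[6] lift (5,15): star map gives 0.458365; window check 0.1 ≤ 0.458365 < 0.9 is true → IN Λ
[7] lift (5,12): star map gives 1.366692; window check 0.1 ≤ 1.366692 < 0.9 is false → out
[8] lift (0,-1): star map gives 0.302776; window check 0.1 ≤ 0.302776 < 0.9 is true → IN Λ
[9] lift (7,17): star map gives 1.852814; window check 0.1 ≤ 1.852814 < 0.9 is false → out

2, 5, 6, 8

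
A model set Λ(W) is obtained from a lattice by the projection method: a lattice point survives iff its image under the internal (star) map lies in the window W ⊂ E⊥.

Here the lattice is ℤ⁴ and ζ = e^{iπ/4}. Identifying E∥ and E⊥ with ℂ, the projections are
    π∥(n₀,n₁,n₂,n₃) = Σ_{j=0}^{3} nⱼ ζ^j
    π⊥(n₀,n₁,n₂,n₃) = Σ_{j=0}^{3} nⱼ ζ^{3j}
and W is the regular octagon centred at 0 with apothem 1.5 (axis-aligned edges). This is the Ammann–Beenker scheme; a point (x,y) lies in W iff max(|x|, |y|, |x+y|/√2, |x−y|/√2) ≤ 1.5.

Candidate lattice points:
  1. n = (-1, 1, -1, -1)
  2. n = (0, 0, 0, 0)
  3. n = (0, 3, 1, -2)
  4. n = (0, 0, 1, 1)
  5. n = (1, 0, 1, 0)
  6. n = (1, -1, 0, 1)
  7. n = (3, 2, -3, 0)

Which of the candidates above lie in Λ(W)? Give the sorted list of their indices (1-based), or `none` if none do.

π⊥(n) = n₀ + n₁ζ³ + n₂ζ⁶ + n₃ζ⁹ where ζ = e^{iπ/4}.
#1 (-1, 1, -1, -1): internal (-2.41421, 1.00000); octagon support 2.41421 vs apothem 1.5 → ∉ W
#2 (0, 0, 0, 0): internal (0.00000, 0.00000); octagon support 0.00000 vs apothem 1.5 → ∈ W
#3 (0, 3, 1, -2): internal (-3.53553, -0.29289); octagon support 3.53553 vs apothem 1.5 → ∉ W
#4 (0, 0, 1, 1): internal (0.70711, -0.29289); octagon support 0.70711 vs apothem 1.5 → ∈ W
#5 (1, 0, 1, 0): internal (1.00000, -1.00000); octagon support 1.41421 vs apothem 1.5 → ∈ W
#6 (1, -1, 0, 1): internal (2.41421, 0.00000); octagon support 2.41421 vs apothem 1.5 → ∉ W
#7 (3, 2, -3, 0): internal (1.58579, 4.41421); octagon support 4.41421 vs apothem 1.5 → ∉ W

2, 4, 5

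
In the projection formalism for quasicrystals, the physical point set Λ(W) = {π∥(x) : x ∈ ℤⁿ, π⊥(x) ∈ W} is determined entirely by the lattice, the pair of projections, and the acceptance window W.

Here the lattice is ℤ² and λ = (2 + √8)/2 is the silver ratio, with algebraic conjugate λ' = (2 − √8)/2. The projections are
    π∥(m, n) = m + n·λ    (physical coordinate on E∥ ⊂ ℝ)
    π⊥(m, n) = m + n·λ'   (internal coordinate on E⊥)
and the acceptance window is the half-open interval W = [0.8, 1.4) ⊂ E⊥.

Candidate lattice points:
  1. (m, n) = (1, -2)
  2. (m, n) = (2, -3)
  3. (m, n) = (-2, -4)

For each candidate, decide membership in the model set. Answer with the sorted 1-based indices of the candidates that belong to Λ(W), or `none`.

Numerically λ ≈ 2.4142 and λ' = −1/λ ≈ -0.4142.
candidate 1: (m,n)=(1,-2) → π∥ = 1-2·λ ≈ -3.8284, π⊥ = 1-2·λ' ≈ 1.8284 ∉ [0.8, 1.4) ⇒ out
candidate 2: (m,n)=(2,-3) → π∥ = 2-3·λ ≈ -5.2426, π⊥ = 2-3·λ' ≈ 3.2426 ∉ [0.8, 1.4) ⇒ out
candidate 3: (m,n)=(-2,-4) → π∥ = -2-4·λ ≈ -11.6569, π⊥ = -2-4·λ' ≈ -0.3431 ∉ [0.8, 1.4) ⇒ out

none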